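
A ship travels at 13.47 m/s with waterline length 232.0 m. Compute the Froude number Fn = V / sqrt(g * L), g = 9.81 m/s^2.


Formula: Fn = V / sqrt(g * L)
Step 1 — g * L = 9.81 * 232.0 = 2275.92
Step 2 — sqrt(g * L) = sqrt(2275.92) = 47.706603
Step 3 — Fn = 13.47 / 47.706603 ≈ 0.28235 (5 s.f.)

0.28235


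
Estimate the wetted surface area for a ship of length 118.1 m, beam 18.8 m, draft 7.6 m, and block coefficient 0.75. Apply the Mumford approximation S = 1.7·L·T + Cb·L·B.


Formula: S = 1.7*L*T + V/T with V = Cb*L*B*T, i.e. S = L * (1.7*T + Cb*B)
Step 1 — 1.7*T = 1.7 * 7.6 = 12.92 m
Step 2 — Cb*B = 0.75 * 18.8 = 14.1 m
Step 3 — 1.7*T + Cb*B = 12.92 + 14.1 = 27.02 m
Step 4 — S = 118.1 * 27.02 ≈ 3191.1 m^2 (5 s.f.)

3191.1 m^2


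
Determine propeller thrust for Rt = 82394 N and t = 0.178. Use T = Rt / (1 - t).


Formula: T = Rt / (1 - t)
Step 1 — (1 - t) = 1 - 0.178 = 0.822
Step 2 — T = 82394 / 0.822 ≈ 100240 N (5 s.f.)

100240 N


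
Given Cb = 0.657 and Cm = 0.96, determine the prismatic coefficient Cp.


Formula: Cp = Cb / Cm
Substituting: Cp = 0.657 / 0.96
Result: Cp ≈ 0.68438 (5 s.f.)

0.68438


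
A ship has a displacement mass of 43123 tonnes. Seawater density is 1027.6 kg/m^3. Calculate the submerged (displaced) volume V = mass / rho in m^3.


Formula: V = mass / rho
Step 1 — convert tonnes to kg: 43123 t * 1000 = 43123000 kg
Step 2 — V = 43123000 / 1027.6 ≈ 41965 m^3 (5 s.f.)

41965 m^3


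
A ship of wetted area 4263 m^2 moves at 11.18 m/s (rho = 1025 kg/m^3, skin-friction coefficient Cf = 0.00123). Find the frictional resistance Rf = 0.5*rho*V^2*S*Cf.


Formula: Rf = 0.5 * rho * V^2 * S * Cf
Step 1 — V^2 = 11.18^2 = 124.9924
Step 2 — 0.5 * rho * V^2 = 0.5 * 1025 * 124.9924 = 64058.605
Step 3 — Rf = 64058.605 * 4263 * 0.00123 ≈ 335890 N (5 s.f.)

335890 N


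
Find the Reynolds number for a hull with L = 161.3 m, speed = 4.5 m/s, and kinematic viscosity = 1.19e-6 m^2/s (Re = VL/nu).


Formula: Re = V * L / nu
Step 1 — V * L = 4.5 * 161.3 = 725.85 m^2/s
Step 2 — Re = 725.85 / 1.19e-6 = 6.10e+08

6.10e+08


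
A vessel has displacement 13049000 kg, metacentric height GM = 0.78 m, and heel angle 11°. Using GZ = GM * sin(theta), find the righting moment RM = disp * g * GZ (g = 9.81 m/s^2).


Formula: GZ = GM * sin(theta); RM = disp * g * GZ
Step 1 — GZ = 0.78 * sin(11°) = 0.78 * 0.190809 = 0.148831 m
Step 2 — RM = 13049000 * 9.81 * 0.148831 ≈ 19052000 N·m (5 s.f.)

19052000 N·m


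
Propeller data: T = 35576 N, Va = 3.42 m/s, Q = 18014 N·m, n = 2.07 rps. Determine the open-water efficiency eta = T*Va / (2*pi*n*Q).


Formula: eta = T * Va / (2 * pi * n * Q)
Step 1 — numerator = T * Va = 35576 * 3.42 = 121669.92
Step 2 — 2 * pi * n = 2 * pi * 2.07 = 13.006194
Step 3 — denominator = 13.006194 * 18014 = 234293.58
Step 4 — eta = 121669.92 / 234293.58 ≈ 0.51931 (5 s.f.)

0.51931


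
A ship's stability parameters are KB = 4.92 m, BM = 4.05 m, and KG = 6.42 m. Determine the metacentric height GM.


Formula: GM = KB + BM - KG
Step 1 — KM = KB + BM = 4.92 + 4.05 = 8.97 m
Step 2 — GM = KM - KG = 8.97 - 6.42 = 2.55 m

2.55 m


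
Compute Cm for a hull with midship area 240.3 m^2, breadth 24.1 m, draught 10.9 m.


Formula: Cm = Am / (B * T)
Step 1 — B * T = 24.1 * 10.9 = 262.69 m^2
Step 2 — Cm = 240.3 / 262.69 ≈ 0.91477 (5 s.f.)

0.91477


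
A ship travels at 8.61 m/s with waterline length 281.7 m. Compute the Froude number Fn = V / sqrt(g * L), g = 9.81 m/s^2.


Formula: Fn = V / sqrt(g * L)
Step 1 — g * L = 9.81 * 281.7 = 2763.477
Step 2 — sqrt(g * L) = sqrt(2763.477) = 52.568784
Step 3 — Fn = 8.61 / 52.568784 ≈ 0.16379 (5 s.f.)

0.16379


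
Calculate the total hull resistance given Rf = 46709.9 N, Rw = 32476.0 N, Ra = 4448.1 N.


Formula: Rt = Rf + Rw + Ra
Substituting: Rt = 46709.9 + 32476.0 + 4448.1
Result: Rt = 83634.0 N

83634.0 N


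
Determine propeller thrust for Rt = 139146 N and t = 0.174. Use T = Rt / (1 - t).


Formula: T = Rt / (1 - t)
Step 1 — (1 - t) = 1 - 0.174 = 0.826
Step 2 — T = 139146 / 0.826 ≈ 168460 N (5 s.f.)

168460 N


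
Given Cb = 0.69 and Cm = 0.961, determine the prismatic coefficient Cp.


Formula: Cp = Cb / Cm
Substituting: Cp = 0.69 / 0.961
Result: Cp ≈ 0.71800 (5 s.f.)

0.71800


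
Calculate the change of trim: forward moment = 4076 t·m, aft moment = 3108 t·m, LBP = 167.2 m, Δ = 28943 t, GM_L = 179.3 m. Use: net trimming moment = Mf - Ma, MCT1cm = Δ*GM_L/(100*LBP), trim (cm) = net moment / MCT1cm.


Formula: net trimming moment = Mf - Ma; MCT1cm = Δ*GM_L/(100*LBP); trim = net moment / MCT1cm
Step 1 — net trimming moment = 4076 - 3108 = 968 t·m
Step 2 — MCT1cm = 28943 * 179.3 / (100 * 167.2) = 310.3756 t·m/cm
Step 3 — trim = 968 / 310.3756 ≈ 3.1188 cm (5 s.f.)

3.1188 cm


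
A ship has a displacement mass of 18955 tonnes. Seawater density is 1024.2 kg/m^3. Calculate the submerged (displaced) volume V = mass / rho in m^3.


Formula: V = mass / rho
Step 1 — convert tonnes to kg: 18955 t * 1000 = 18955000 kg
Step 2 — V = 18955000 / 1024.2 ≈ 18507 m^3 (5 s.f.)

18507 m^3


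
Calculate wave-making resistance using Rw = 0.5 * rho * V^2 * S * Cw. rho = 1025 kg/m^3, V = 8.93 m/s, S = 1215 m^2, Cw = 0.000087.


Formula: Rw = 0.5 * rho * V^2 * S * Cw
Step 1 — V^2 = 8.93^2 = 79.7449
Step 2 — 0.5 * rho * V^2 = 0.5 * 1025 * 79.7449 = 40869.26125
Step 3 — Rw = 40869.26125 * 1215 * 0.000087 ≈ 4320.1 N (5 s.f.)

4320.1 N


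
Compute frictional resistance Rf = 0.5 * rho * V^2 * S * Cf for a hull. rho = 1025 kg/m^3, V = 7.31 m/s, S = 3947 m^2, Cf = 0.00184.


Formula: Rf = 0.5 * rho * V^2 * S * Cf
Step 1 — V^2 = 7.31^2 = 53.4361
Step 2 — 0.5 * rho * V^2 = 0.5 * 1025 * 53.4361 = 27386.00125
Step 3 — Rf = 27386.00125 * 3947 * 0.00184 ≈ 198890 N (5 s.f.)

198890 N


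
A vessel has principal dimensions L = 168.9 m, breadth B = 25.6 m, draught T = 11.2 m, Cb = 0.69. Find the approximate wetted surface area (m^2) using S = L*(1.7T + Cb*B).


Formula: S = 1.7*L*T + V/T with V = Cb*L*B*T, i.e. S = L * (1.7*T + Cb*B)
Step 1 — 1.7*T = 1.7 * 11.2 = 19.04 m
Step 2 — Cb*B = 0.69 * 25.6 = 17.664 m
Step 3 — 1.7*T + Cb*B = 19.04 + 17.664 = 36.704 m
Step 4 — S = 168.9 * 36.704 ≈ 6199.3 m^2 (5 s.f.)

6199.3 m^2


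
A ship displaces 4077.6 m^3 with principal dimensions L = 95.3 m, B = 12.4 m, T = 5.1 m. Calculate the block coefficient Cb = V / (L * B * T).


Formula: Cb = V / (L * B * T)
Step 1 — L * B * T = 95.3 * 12.4 * 5.1 = 6026.772 m^3
Step 2 — Cb = 4077.6 / 6026.772 ≈ 0.67658 (5 s.f.)

0.67658


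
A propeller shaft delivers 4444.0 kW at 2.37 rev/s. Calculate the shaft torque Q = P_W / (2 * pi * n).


Formula: Q = P_W / (2 * pi * n)
Step 1 — P_W = 4444.0 kW * 1000 = 4444000.0 W
Step 2 — 2 * pi * n = 2 * pi * 2.37 = 14.891149
Step 3 — Q = 4444000.0 / 14.891149 ≈ 298430 N·m (5 s.f.)

298430 N·m


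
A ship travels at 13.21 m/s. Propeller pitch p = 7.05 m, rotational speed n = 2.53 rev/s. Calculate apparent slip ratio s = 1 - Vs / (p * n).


Formula: s = 1 - Vs / (p * n)
Step 1 — p * n = 7.05 * 2.53 = 17.8365
Step 2 — Vs / (p*n) = 13.21 / 17.8365 = 0.740616 (6 d.p.)
Step 3 — s = 1 - 0.740616 = 0.259384

0.259384


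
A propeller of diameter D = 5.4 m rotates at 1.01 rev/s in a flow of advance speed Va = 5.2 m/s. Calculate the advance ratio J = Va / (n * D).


Formula: J = Va / (n * D)
Step 1 — n * D = 1.01 * 5.4 = 5.454
Step 2 — J = 5.2 / 5.454 ≈ 0.95343 (5 s.f.)

0.95343


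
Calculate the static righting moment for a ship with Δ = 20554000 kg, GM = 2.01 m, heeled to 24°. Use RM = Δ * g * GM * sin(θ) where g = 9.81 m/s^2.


Formula: GZ = GM * sin(theta); RM = disp * g * GZ
Step 1 — GZ = 2.01 * sin(24°) = 2.01 * 0.406737 = 0.817541 m
Step 2 — RM = 20554000 * 9.81 * 0.817541 ≈ 164840000 N·m (5 s.f.)

164840000 N·m


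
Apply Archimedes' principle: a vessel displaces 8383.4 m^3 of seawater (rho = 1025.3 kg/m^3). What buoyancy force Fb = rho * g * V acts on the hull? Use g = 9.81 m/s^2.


Formula: Fb = rho * g * V
Substituting: Fb = 1025.3 * 9.81 * 8383.4
Intermediate: 1025.3 * 9.81 = 10058.193
Result: Fb = 10058.193 * 8383.4 ≈ 84322000 N (5 s.f.)

84322000 N


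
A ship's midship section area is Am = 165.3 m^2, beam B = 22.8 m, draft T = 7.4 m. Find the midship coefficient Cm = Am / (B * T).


Formula: Cm = Am / (B * T)
Step 1 — B * T = 22.8 * 7.4 = 168.72 m^2
Step 2 — Cm = 165.3 / 168.72 ≈ 0.97973 (5 s.f.)

0.97973


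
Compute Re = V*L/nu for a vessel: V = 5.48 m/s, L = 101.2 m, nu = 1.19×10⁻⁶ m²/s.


Formula: Re = V * L / nu
Step 1 — V * L = 5.48 * 101.2 = 554.576 m^2/s
Step 2 — Re = 554.576 / 1.19e-6 = 4.66e+08

4.66e+08


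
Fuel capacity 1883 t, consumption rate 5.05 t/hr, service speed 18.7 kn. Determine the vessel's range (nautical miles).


Formula: endurance = fuel / rate; range = endurance * speed
Step 1 — endurance = 1883 / 5.05 = 372.8713 hours
Step 2 — range = 372.8713 * 18.7 ≈ 6972.7 nautical miles (5 s.f.)

6972.7 NM


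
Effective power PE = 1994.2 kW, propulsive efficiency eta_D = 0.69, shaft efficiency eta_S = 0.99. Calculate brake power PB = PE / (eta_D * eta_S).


Formula: PB = PE / (eta_D * eta_S)
Step 1 — combined efficiency = eta_D * eta_S = 0.69 * 0.99 = 0.6831
Step 2 — PB = 1994.2 / 0.6831 ≈ 2919.3 kW (5 s.f.)

2919.3 kW


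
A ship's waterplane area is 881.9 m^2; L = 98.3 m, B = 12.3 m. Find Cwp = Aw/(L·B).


Formula: Cwp = Aw / (L * B)
Step 1 — L * B = 98.3 * 12.3 = 1209.09 m^2
Step 2 — Cwp = 881.9 / 1209.09 ≈ 0.72939 (5 s.f.)

0.72939


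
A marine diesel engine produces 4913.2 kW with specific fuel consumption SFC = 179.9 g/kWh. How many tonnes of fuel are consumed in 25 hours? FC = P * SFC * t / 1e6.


Formula: FC (tonnes) = P * SFC * t / 1,000,000
Step 1 — P * SFC * t = 4913.2 * 179.9 * 25 = 22097117.0 g
Step 2 — FC (tonnes) = 22097117.0 / 1,000,000 ≈ 22.097 tonnes (5 s.f.)

22.097 tonnes


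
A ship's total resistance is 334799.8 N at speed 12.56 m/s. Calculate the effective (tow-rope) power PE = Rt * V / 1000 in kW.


Formula: PE = Rt * V / 1000 (kW)
Step 1 — PE (W) = 334799.8 * 12.56 = 4205085.488 W
Step 2 — PE (kW) = 4205085.488 / 1000 ≈ 4205.1 kW (5 s.f.)

4205.1 kW


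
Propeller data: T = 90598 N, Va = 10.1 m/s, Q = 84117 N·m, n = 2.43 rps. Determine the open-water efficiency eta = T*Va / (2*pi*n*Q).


Formula: eta = T * Va / (2 * pi * n * Q)
Step 1 — numerator = T * Va = 90598 * 10.1 = 915039.8
Step 2 — 2 * pi * n = 2 * pi * 2.43 = 15.26814
Step 3 — denominator = 15.26814 * 84117 = 1284310.13
Step 4 — eta = 915039.8 / 1284310.13 ≈ 0.71248 (5 s.f.)

0.71248


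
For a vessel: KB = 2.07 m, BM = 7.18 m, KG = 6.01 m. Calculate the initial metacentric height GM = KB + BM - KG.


Formula: GM = KB + BM - KG
Step 1 — KM = KB + BM = 2.07 + 7.18 = 9.25 m
Step 2 — GM = KM - KG = 9.25 - 6.01 = 3.24 m

3.24 m


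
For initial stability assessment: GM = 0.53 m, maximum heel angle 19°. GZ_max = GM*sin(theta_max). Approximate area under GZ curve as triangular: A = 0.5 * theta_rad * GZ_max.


Formula: GZ_max = GM * sin(theta); Area = 0.5 * theta_rad * GZ_max
Step 1 — GZ_max = 0.53 * sin(19°) = 0.53 * 0.325568 = 0.172551 m
Step 2 — theta_rad = 19 * pi/180 = 0.331613 rad
Step 3 — Area = 0.5 * 0.331613 * 0.172551 ≈ 0.028610 m·rad (5 s.f.)

0.028610 m·rad


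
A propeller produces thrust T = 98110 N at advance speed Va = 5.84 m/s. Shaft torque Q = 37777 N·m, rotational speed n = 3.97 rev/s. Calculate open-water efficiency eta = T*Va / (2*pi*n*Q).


Formula: eta = T * Va / (2 * pi * n * Q)
Step 1 — numerator = T * Va = 98110 * 5.84 = 572962.4
Step 2 — 2 * pi * n = 2 * pi * 3.97 = 24.944246
Step 3 — denominator = 24.944246 * 37777 = 942318.78
Step 4 — eta = 572962.4 / 942318.78 ≈ 0.60803 (5 s.f.)

0.60803


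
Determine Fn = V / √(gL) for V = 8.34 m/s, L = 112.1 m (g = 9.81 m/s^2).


Formula: Fn = V / sqrt(g * L)
Step 1 — g * L = 9.81 * 112.1 = 1099.701
Step 2 — sqrt(g * L) = sqrt(1099.701) = 33.16174
Step 3 — Fn = 8.34 / 33.16174 ≈ 0.25149 (5 s.f.)

0.25149


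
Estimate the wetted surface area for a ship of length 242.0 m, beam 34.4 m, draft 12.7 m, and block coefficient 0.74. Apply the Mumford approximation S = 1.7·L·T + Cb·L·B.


Formula: S = 1.7*L*T + V/T with V = Cb*L*B*T, i.e. S = L * (1.7*T + Cb*B)
Step 1 — 1.7*T = 1.7 * 12.7 = 21.59 m
Step 2 — Cb*B = 0.74 * 34.4 = 25.456 m
Step 3 — 1.7*T + Cb*B = 21.59 + 25.456 = 47.046 m
Step 4 — S = 242.0 * 47.046 ≈ 11385 m^2 (5 s.f.)

11385 m^2


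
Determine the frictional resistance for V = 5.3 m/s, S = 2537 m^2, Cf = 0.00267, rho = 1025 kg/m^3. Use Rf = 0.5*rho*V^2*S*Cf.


Formula: Rf = 0.5 * rho * V^2 * S * Cf
Step 1 — V^2 = 5.3^2 = 28.09
Step 2 — 0.5 * rho * V^2 = 0.5 * 1025 * 28.09 = 14396.125
Step 3 — Rf = 14396.125 * 2537 * 0.00267 ≈ 97516 N (5 s.f.)

97516 N


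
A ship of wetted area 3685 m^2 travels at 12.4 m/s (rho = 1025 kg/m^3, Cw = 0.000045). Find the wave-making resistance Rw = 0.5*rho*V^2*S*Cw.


Formula: Rw = 0.5 * rho * V^2 * S * Cw
Step 1 — V^2 = 12.4^2 = 153.76
Step 2 — 0.5 * rho * V^2 = 0.5 * 1025 * 153.76 = 78802.0
Step 3 — Rw = 78802.0 * 3685 * 0.000045 ≈ 13067 N (5 s.f.)

13067 N


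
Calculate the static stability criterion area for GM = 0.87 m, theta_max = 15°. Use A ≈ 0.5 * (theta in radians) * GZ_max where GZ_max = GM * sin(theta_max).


Formula: GZ_max = GM * sin(theta); Area = 0.5 * theta_rad * GZ_max
Step 1 — GZ_max = 0.87 * sin(15°) = 0.87 * 0.258819 = 0.225173 m
Step 2 — theta_rad = 15 * pi/180 = 0.261799 rad
Step 3 — Area = 0.5 * 0.261799 * 0.225173 ≈ 0.029475 m·rad (5 s.f.)

0.029475 m·rad


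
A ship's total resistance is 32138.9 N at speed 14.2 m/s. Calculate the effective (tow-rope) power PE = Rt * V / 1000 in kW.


Formula: PE = Rt * V / 1000 (kW)
Step 1 — PE (W) = 32138.9 * 14.2 = 456372.38 W
Step 2 — PE (kW) = 456372.38 / 1000 ≈ 456.37 kW (5 s.f.)

456.37 kW


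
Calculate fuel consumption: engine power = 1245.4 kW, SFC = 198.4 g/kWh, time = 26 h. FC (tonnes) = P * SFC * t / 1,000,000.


Formula: FC (tonnes) = P * SFC * t / 1,000,000
Step 1 — P * SFC * t = 1245.4 * 198.4 * 26 = 6424271.36 g
Step 2 — FC (tonnes) = 6424271.36 / 1,000,000 ≈ 6.4243 tonnes (5 s.f.)

6.4243 tonnes


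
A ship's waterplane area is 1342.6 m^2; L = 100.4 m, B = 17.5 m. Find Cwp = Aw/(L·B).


Formula: Cwp = Aw / (L * B)
Step 1 — L * B = 100.4 * 17.5 = 1757.0 m^2
Step 2 — Cwp = 1342.6 / 1757.0 ≈ 0.76414 (5 s.f.)

0.76414


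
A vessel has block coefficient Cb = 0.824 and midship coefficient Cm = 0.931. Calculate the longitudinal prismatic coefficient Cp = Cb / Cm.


Formula: Cp = Cb / Cm
Substituting: Cp = 0.824 / 0.931
Result: Cp ≈ 0.88507 (5 s.f.)

0.88507


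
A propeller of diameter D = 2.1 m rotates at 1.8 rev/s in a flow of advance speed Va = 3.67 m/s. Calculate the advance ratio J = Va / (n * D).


Formula: J = Va / (n * D)
Step 1 — n * D = 1.8 * 2.1 = 3.78
Step 2 — J = 3.67 / 3.78 ≈ 0.97090 (5 s.f.)

0.97090


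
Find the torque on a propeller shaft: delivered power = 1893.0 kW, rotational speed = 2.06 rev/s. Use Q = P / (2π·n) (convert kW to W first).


Formula: Q = P_W / (2 * pi * n)
Step 1 — P_W = 1893.0 kW * 1000 = 1893000.0 W
Step 2 — 2 * pi * n = 2 * pi * 2.06 = 12.943362
Step 3 — Q = 1893000.0 / 12.943362 ≈ 146250 N·m (5 s.f.)

146250 N·m


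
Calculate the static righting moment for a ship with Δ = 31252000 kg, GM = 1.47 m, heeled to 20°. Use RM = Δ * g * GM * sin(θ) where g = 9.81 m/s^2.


Formula: GZ = GM * sin(theta); RM = disp * g * GZ
Step 1 — GZ = 1.47 * sin(20°) = 1.47 * 0.34202 = 0.502769 m
Step 2 — RM = 31252000 * 9.81 * 0.502769 ≈ 154140000 N·m (5 s.f.)

154140000 N·m


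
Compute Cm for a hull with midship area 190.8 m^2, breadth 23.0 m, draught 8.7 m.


Formula: Cm = Am / (B * T)
Step 1 — B * T = 23.0 * 8.7 = 200.1 m^2
Step 2 — Cm = 190.8 / 200.1 ≈ 0.95352 (5 s.f.)

0.95352


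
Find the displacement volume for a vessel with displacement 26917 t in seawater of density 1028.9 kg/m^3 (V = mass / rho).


Formula: V = mass / rho
Step 1 — convert tonnes to kg: 26917 t * 1000 = 26917000 kg
Step 2 — V = 26917000 / 1028.9 ≈ 26161 m^3 (5 s.f.)

26161 m^3


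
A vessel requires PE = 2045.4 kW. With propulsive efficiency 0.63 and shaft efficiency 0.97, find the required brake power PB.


Formula: PB = PE / (eta_D * eta_S)
Step 1 — combined efficiency = eta_D * eta_S = 0.63 * 0.97 = 0.6111
Step 2 — PB = 2045.4 / 0.6111 ≈ 3347.1 kW (5 s.f.)

3347.1 kW


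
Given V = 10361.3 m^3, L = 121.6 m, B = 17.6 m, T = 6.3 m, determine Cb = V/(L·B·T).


Formula: Cb = V / (L * B * T)
Step 1 — L * B * T = 121.6 * 17.6 * 6.3 = 13483.008 m^3
Step 2 — Cb = 10361.3 / 13483.008 ≈ 0.76847 (5 s.f.)

0.76847


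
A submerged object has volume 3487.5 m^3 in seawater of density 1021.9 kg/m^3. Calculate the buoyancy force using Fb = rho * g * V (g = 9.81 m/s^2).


Formula: Fb = rho * g * V
Substituting: Fb = 1021.9 * 9.81 * 3487.5
Intermediate: 1021.9 * 9.81 = 10024.839
Result: Fb = 10024.839 * 3487.5 ≈ 34962000 N (5 s.f.)

34962000 N


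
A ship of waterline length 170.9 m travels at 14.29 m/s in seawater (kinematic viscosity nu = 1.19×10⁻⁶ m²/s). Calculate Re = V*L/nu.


Formula: Re = V * L / nu
Step 1 — V * L = 14.29 * 170.9 = 2442.161 m^2/s
Step 2 — Re = 2442.161 / 1.19e-6 = 2.05e+09

2.05e+09


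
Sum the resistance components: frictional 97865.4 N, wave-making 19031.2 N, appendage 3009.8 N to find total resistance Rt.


Formula: Rt = Rf + Rw + Ra
Substituting: Rt = 97865.4 + 19031.2 + 3009.8
Result: Rt = 119906.4 N

119906.4 N


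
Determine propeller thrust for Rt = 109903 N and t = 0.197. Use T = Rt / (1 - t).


Formula: T = Rt / (1 - t)
Step 1 — (1 - t) = 1 - 0.197 = 0.803
Step 2 — T = 109903 / 0.803 ≈ 136870 N (5 s.f.)

136870 N


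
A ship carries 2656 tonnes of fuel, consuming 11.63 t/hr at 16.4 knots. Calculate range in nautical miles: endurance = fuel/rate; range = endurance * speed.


Formula: endurance = fuel / rate; range = endurance * speed
Step 1 — endurance = 2656 / 11.63 = 228.3749 hours
Step 2 — range = 228.3749 * 16.4 ≈ 3745.3 nautical miles (5 s.f.)

3745.3 NM


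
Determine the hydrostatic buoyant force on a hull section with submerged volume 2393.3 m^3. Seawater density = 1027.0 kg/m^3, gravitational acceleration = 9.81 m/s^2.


Formula: Fb = rho * g * V
Substituting: Fb = 1027.0 * 9.81 * 2393.3
Intermediate: 1027.0 * 9.81 = 10074.87
Result: Fb = 10074.87 * 2393.3 ≈ 24112000 N (5 s.f.)

24112000 N


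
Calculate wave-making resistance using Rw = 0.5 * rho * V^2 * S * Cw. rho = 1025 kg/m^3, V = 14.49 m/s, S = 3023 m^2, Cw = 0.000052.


Formula: Rw = 0.5 * rho * V^2 * S * Cw
Step 1 — V^2 = 14.49^2 = 209.9601
Step 2 — 0.5 * rho * V^2 = 0.5 * 1025 * 209.9601 = 107604.55125
Step 3 — Rw = 107604.55125 * 3023 * 0.000052 ≈ 16915 N (5 s.f.)

16915 N


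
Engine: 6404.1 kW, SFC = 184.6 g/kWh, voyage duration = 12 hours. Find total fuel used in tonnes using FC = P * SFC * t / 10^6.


Formula: FC (tonnes) = P * SFC * t / 1,000,000
Step 1 — P * SFC * t = 6404.1 * 184.6 * 12 = 14186362.32 g
Step 2 — FC (tonnes) = 14186362.32 / 1,000,000 ≈ 14.186 tonnes (5 s.f.)

14.186 tonnes


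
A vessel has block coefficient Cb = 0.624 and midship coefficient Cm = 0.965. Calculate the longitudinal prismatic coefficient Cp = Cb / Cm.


Formula: Cp = Cb / Cm
Substituting: Cp = 0.624 / 0.965
Result: Cp ≈ 0.64663 (5 s.f.)

0.64663


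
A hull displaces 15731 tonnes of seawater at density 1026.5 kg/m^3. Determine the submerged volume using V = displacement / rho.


Formula: V = mass / rho
Step 1 — convert tonnes to kg: 15731 t * 1000 = 15731000 kg
Step 2 — V = 15731000 / 1026.5 ≈ 15325 m^3 (5 s.f.)

15325 m^3


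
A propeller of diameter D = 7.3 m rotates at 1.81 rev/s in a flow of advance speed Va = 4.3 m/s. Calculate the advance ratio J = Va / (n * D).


Formula: J = Va / (n * D)
Step 1 — n * D = 1.81 * 7.3 = 13.213
Step 2 — J = 4.3 / 13.213 ≈ 0.32544 (5 s.f.)

0.32544


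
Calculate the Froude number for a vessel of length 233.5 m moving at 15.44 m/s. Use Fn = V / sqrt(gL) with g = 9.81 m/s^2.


Formula: Fn = V / sqrt(g * L)
Step 1 — g * L = 9.81 * 233.5 = 2290.635
Step 2 — sqrt(g * L) = sqrt(2290.635) = 47.860579
Step 3 — Fn = 15.44 / 47.860579 ≈ 0.32260 (5 s.f.)

0.32260


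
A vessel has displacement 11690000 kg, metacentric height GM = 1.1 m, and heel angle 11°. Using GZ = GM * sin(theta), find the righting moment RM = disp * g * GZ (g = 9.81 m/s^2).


Formula: GZ = GM * sin(theta); RM = disp * g * GZ
Step 1 — GZ = 1.1 * sin(11°) = 1.1 * 0.190809 = 0.20989 m
Step 2 — RM = 11690000 * 9.81 * 0.20989 ≈ 24070000 N·m (5 s.f.)

24070000 N·m


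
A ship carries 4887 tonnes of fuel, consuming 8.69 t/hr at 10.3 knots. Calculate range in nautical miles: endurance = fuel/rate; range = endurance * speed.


Formula: endurance = fuel / rate; range = endurance * speed
Step 1 — endurance = 4887 / 8.69 = 562.3705 hours
Step 2 — range = 562.3705 * 10.3 ≈ 5792.4 nautical miles (5 s.f.)

5792.4 NM


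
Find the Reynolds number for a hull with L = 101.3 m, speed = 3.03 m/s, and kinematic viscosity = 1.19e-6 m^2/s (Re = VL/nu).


Formula: Re = V * L / nu
Step 1 — V * L = 3.03 * 101.3 = 306.939 m^2/s
Step 2 — Re = 306.939 / 1.19e-6 = 2.58e+08

2.58e+08


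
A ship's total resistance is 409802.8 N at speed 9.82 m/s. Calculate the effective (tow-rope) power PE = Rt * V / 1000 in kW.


Formula: PE = Rt * V / 1000 (kW)
Step 1 — PE (W) = 409802.8 * 9.82 = 4024263.496 W
Step 2 — PE (kW) = 4024263.496 / 1000 ≈ 4024.3 kW (5 s.f.)

4024.3 kW


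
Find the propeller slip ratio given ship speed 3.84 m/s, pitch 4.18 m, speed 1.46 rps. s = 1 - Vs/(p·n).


Formula: s = 1 - Vs / (p * n)
Step 1 — p * n = 4.18 * 1.46 = 6.1028
Step 2 — Vs / (p*n) = 3.84 / 6.1028 = 0.629219 (6 d.p.)
Step 3 — s = 1 - 0.629219 = 0.370781

0.370781


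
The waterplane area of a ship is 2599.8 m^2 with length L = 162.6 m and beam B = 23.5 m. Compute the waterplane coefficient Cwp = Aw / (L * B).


Formula: Cwp = Aw / (L * B)
Step 1 — L * B = 162.6 * 23.5 = 3821.1 m^2
Step 2 — Cwp = 2599.8 / 3821.1 ≈ 0.68038 (5 s.f.)

0.68038


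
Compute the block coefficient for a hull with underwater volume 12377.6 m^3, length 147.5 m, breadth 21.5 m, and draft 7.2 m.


Formula: Cb = V / (L * B * T)
Step 1 — L * B * T = 147.5 * 21.5 * 7.2 = 22833.0 m^3
Step 2 — Cb = 12377.6 / 22833.0 ≈ 0.54209 (5 s.f.)

0.54209


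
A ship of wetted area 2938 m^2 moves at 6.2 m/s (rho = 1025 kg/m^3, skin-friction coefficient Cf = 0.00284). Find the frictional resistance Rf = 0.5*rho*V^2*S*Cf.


Formula: Rf = 0.5 * rho * V^2 * S * Cf
Step 1 — V^2 = 6.2^2 = 38.44
Step 2 — 0.5 * rho * V^2 = 0.5 * 1025 * 38.44 = 19700.5
Step 3 — Rf = 19700.5 * 2938 * 0.00284 ≈ 164380 N (5 s.f.)

164380 N


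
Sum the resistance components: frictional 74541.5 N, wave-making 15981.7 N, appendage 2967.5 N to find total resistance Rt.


Formula: Rt = Rf + Rw + Ra
Substituting: Rt = 74541.5 + 15981.7 + 2967.5
Result: Rt = 93490.7 N

93490.7 N


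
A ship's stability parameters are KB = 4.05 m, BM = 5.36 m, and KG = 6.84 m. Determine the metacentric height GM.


Formula: GM = KB + BM - KG
Step 1 — KM = KB + BM = 4.05 + 5.36 = 9.41 m
Step 2 — GM = KM - KG = 9.41 - 6.84 = 2.57 m

2.57 m


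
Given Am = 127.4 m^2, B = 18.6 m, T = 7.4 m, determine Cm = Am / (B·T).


Formula: Cm = Am / (B * T)
Step 1 — B * T = 18.6 * 7.4 = 137.64 m^2
Step 2 — Cm = 127.4 / 137.64 ≈ 0.92560 (5 s.f.)

0.92560


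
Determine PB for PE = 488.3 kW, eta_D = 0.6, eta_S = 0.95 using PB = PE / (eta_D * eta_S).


Formula: PB = PE / (eta_D * eta_S)
Step 1 — combined efficiency = eta_D * eta_S = 0.6 * 0.95 = 0.57
Step 2 — PB = 488.3 / 0.57 ≈ 856.67 kW (5 s.f.)

856.67 kW


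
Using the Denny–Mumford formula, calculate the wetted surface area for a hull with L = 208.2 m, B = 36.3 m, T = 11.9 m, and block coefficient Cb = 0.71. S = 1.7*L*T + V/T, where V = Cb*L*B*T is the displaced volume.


Formula: S = 1.7*L*T + V/T with V = Cb*L*B*T, i.e. S = L * (1.7*T + Cb*B)
Step 1 — 1.7*T = 1.7 * 11.9 = 20.23 m
Step 2 — Cb*B = 0.71 * 36.3 = 25.773 m
Step 3 — 1.7*T + Cb*B = 20.23 + 25.773 = 46.003 m
Step 4 — S = 208.2 * 46.003 ≈ 9577.8 m^2 (5 s.f.)

9577.8 m^2


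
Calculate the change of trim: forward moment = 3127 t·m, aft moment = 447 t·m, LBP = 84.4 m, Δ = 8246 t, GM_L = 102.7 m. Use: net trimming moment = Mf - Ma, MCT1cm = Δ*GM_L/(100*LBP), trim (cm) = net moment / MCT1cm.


Formula: net trimming moment = Mf - Ma; MCT1cm = Δ*GM_L/(100*LBP); trim = net moment / MCT1cm
Step 1 — net trimming moment = 3127 - 447 = 2680 t·m
Step 2 — MCT1cm = 8246 * 102.7 / (100 * 84.4) = 100.3394 t·m/cm
Step 3 — trim = 2680 / 100.3394 ≈ 26.709 cm (5 s.f.)

26.709 cm


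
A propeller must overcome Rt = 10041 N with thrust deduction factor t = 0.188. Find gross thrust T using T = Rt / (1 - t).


Formula: T = Rt / (1 - t)
Step 1 — (1 - t) = 1 - 0.188 = 0.812
Step 2 — T = 10041 / 0.812 ≈ 12366 N (5 s.f.)

12366 N


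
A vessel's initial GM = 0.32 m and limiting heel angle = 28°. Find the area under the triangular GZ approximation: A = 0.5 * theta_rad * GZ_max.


Formula: GZ_max = GM * sin(theta); Area = 0.5 * theta_rad * GZ_max
Step 1 — GZ_max = 0.32 * sin(28°) = 0.32 * 0.469472 = 0.150231 m
Step 2 — theta_rad = 28 * pi/180 = 0.488692 rad
Step 3 — Area = 0.5 * 0.488692 * 0.150231 ≈ 0.036708 m·rad (5 s.f.)

0.036708 m·rad


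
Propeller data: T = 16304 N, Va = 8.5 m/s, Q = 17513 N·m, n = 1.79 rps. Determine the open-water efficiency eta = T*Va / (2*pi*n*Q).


Formula: eta = T * Va / (2 * pi * n * Q)
Step 1 — numerator = T * Va = 16304 * 8.5 = 138584.0
Step 2 — 2 * pi * n = 2 * pi * 1.79 = 11.246902
Step 3 — denominator = 11.246902 * 17513 = 196966.99
Step 4 — eta = 138584.0 / 196966.99 ≈ 0.70359 (5 s.f.)

0.70359


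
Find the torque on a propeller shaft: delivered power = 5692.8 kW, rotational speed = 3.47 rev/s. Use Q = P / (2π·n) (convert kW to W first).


Formula: Q = P_W / (2 * pi * n)
Step 1 — P_W = 5692.8 kW * 1000 = 5692800.0 W
Step 2 — 2 * pi * n = 2 * pi * 3.47 = 21.802653
Step 3 — Q = 5692800.0 / 21.802653 ≈ 261110 N·m (5 s.f.)

261110 N·m


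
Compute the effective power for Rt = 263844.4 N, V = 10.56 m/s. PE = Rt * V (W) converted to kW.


Formula: PE = Rt * V / 1000 (kW)
Step 1 — PE (W) = 263844.4 * 10.56 = 2786196.864 W
Step 2 — PE (kW) = 2786196.864 / 1000 ≈ 2786.2 kW (5 s.f.)

2786.2 kW


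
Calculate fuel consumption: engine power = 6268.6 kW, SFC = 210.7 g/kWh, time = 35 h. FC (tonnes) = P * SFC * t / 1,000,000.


Formula: FC (tonnes) = P * SFC * t / 1,000,000
Step 1 — P * SFC * t = 6268.6 * 210.7 * 35 = 46227790.7 g
Step 2 — FC (tonnes) = 46227790.7 / 1,000,000 ≈ 46.228 tonnes (5 s.f.)

46.228 tonnes


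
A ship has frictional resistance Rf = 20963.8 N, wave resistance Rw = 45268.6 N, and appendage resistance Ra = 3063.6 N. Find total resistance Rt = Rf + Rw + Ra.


Formula: Rt = Rf + Rw + Ra
Substituting: Rt = 20963.8 + 45268.6 + 3063.6
Result: Rt = 69296.0 N

69296.0 N


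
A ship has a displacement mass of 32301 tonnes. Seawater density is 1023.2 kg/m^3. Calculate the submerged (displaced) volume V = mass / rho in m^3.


Formula: V = mass / rho
Step 1 — convert tonnes to kg: 32301 t * 1000 = 32301000 kg
Step 2 — V = 32301000 / 1023.2 ≈ 31569 m^3 (5 s.f.)

31569 m^3


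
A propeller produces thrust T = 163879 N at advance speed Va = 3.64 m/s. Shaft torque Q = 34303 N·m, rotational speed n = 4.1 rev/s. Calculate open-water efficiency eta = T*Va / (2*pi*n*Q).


Formula: eta = T * Va / (2 * pi * n * Q)
Step 1 — numerator = T * Va = 163879 * 3.64 = 596519.56
Step 2 — 2 * pi * n = 2 * pi * 4.1 = 25.76106
Step 3 — denominator = 25.76106 * 34303 = 883681.64
Step 4 — eta = 596519.56 / 883681.64 ≈ 0.67504 (5 s.f.)

0.67504


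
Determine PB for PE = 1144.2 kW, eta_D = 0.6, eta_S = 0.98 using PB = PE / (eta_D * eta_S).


Formula: PB = PE / (eta_D * eta_S)
Step 1 — combined efficiency = eta_D * eta_S = 0.6 * 0.98 = 0.588
Step 2 — PB = 1144.2 / 0.588 ≈ 1945.9 kW (5 s.f.)

1945.9 kW


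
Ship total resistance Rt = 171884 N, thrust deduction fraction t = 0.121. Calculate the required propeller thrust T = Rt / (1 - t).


Formula: T = Rt / (1 - t)
Step 1 — (1 - t) = 1 - 0.121 = 0.879
Step 2 — T = 171884 / 0.879 ≈ 195540 N (5 s.f.)

195540 N


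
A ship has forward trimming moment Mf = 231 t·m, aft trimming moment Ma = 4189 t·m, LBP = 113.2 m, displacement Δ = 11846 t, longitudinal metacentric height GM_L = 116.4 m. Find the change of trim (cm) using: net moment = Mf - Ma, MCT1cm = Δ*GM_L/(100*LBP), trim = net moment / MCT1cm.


Formula: net trimming moment = Mf - Ma; MCT1cm = Δ*GM_L/(100*LBP); trim = net moment / MCT1cm
Step 1 — net trimming moment = 231 - 4189 = -3958 t·m
Step 2 — MCT1cm = 11846 * 116.4 / (100 * 113.2) = 121.8087 t·m/cm
Step 3 — trim = -3958 / 121.8087 ≈ -32.494 cm (5 s.f.)

-32.494 cm


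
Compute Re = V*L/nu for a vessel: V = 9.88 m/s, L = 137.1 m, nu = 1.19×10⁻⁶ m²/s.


Formula: Re = V * L / nu
Step 1 — V * L = 9.88 * 137.1 = 1354.548 m^2/s
Step 2 — Re = 1354.548 / 1.19e-6 = 1.14e+09

1.14e+09


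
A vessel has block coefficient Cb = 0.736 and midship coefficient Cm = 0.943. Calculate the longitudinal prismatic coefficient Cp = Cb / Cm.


Formula: Cp = Cb / Cm
Substituting: Cp = 0.736 / 0.943
Result: Cp ≈ 0.78049 (5 s.f.)

0.78049


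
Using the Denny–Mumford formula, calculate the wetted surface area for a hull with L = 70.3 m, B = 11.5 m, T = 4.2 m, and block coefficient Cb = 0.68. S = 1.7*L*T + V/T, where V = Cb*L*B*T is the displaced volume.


Formula: S = 1.7*L*T + V/T with V = Cb*L*B*T, i.e. S = L * (1.7*T + Cb*B)
Step 1 — 1.7*T = 1.7 * 4.2 = 7.14 m
Step 2 — Cb*B = 0.68 * 11.5 = 7.82 m
Step 3 — 1.7*T + Cb*B = 7.14 + 7.82 = 14.96 m
Step 4 — S = 70.3 * 14.96 ≈ 1051.7 m^2 (5 s.f.)

1051.7 m^2


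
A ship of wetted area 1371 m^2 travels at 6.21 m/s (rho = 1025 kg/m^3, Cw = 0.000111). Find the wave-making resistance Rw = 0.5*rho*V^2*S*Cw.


Formula: Rw = 0.5 * rho * V^2 * S * Cw
Step 1 — V^2 = 6.21^2 = 38.5641
Step 2 — 0.5 * rho * V^2 = 0.5 * 1025 * 38.5641 = 19764.10125
Step 3 — Rw = 19764.10125 * 1371 * 0.000111 ≈ 3007.7 N (5 s.f.)

3007.7 N


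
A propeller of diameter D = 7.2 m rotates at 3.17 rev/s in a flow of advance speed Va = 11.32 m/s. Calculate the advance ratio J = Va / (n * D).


Formula: J = Va / (n * D)
Step 1 — n * D = 3.17 * 7.2 = 22.824
Step 2 — J = 11.32 / 22.824 ≈ 0.49597 (5 s.f.)

0.49597


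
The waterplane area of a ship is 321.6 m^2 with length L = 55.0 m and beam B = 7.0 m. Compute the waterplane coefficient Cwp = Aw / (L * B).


Formula: Cwp = Aw / (L * B)
Step 1 — L * B = 55.0 * 7.0 = 385.0 m^2
Step 2 — Cwp = 321.6 / 385.0 ≈ 0.83532 (5 s.f.)

0.83532


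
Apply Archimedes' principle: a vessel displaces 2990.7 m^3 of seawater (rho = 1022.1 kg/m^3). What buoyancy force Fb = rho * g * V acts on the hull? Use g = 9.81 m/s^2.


Formula: Fb = rho * g * V
Substituting: Fb = 1022.1 * 9.81 * 2990.7
Intermediate: 1022.1 * 9.81 = 10026.801
Result: Fb = 10026.801 * 2990.7 ≈ 29987000 N (5 s.f.)

29987000 N


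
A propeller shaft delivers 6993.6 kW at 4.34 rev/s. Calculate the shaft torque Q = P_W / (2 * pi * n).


Formula: Q = P_W / (2 * pi * n)
Step 1 — P_W = 6993.6 kW * 1000 = 6993600.0 W
Step 2 — 2 * pi * n = 2 * pi * 4.34 = 27.269024
Step 3 — Q = 6993600.0 / 27.269024 ≈ 256470 N·m (5 s.f.)

256470 N·m


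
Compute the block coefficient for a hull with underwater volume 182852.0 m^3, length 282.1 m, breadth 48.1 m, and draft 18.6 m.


Formula: Cb = V / (L * B * T)
Step 1 — L * B * T = 282.1 * 48.1 * 18.6 = 252383.586 m^3
Step 2 — Cb = 182852.0 / 252383.586 ≈ 0.72450 (5 s.f.)

0.72450


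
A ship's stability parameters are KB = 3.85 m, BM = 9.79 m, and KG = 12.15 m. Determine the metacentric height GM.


Formula: GM = KB + BM - KG
Step 1 — KM = KB + BM = 3.85 + 9.79 = 13.64 m
Step 2 — GM = KM - KG = 13.64 - 12.15 = 1.49 m

1.49 m


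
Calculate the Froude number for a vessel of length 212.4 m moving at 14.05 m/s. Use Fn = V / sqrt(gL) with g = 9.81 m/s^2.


Formula: Fn = V / sqrt(g * L)
Step 1 — g * L = 9.81 * 212.4 = 2083.644
Step 2 — sqrt(g * L) = sqrt(2083.644) = 45.64695
Step 3 — Fn = 14.05 / 45.64695 ≈ 0.30780 (5 s.f.)

0.30780


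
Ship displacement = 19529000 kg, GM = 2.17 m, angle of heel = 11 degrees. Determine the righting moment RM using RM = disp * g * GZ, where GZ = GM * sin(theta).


Formula: GZ = GM * sin(theta); RM = disp * g * GZ
Step 1 — GZ = 2.17 * sin(11°) = 2.17 * 0.190809 = 0.414056 m
Step 2 — RM = 19529000 * 9.81 * 0.414056 ≈ 79325000 N·m (5 s.f.)

79325000 N·m


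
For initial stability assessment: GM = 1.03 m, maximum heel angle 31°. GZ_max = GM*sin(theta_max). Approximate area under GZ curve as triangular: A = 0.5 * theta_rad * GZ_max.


Formula: GZ_max = GM * sin(theta); Area = 0.5 * theta_rad * GZ_max
Step 1 — GZ_max = 1.03 * sin(31°) = 1.03 * 0.515038 = 0.530489 m
Step 2 — theta_rad = 31 * pi/180 = 0.541052 rad
Step 3 — Area = 0.5 * 0.541052 * 0.530489 ≈ 0.14351 m·rad (5 s.f.)

0.14351 m·rad


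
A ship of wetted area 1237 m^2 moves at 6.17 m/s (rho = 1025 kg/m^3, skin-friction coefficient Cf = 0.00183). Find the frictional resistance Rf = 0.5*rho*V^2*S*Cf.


Formula: Rf = 0.5 * rho * V^2 * S * Cf
Step 1 — V^2 = 6.17^2 = 38.0689
Step 2 — 0.5 * rho * V^2 = 0.5 * 1025 * 38.0689 = 19510.31125
Step 3 — Rf = 19510.31125 * 1237 * 0.00183 ≈ 44166 N (5 s.f.)

44166 N


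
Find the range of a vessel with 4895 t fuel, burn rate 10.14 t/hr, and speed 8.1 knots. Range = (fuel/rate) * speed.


Formula: endurance = fuel / rate; range = endurance * speed
Step 1 — endurance = 4895 / 10.14 = 482.7416 hours
Step 2 — range = 482.7416 * 8.1 ≈ 3910.2 nautical miles (5 s.f.)

3910.2 NM


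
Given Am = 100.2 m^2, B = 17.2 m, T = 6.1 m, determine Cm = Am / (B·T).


Formula: Cm = Am / (B * T)
Step 1 — B * T = 17.2 * 6.1 = 104.92 m^2
Step 2 — Cm = 100.2 / 104.92 ≈ 0.95501 (5 s.f.)

0.95501


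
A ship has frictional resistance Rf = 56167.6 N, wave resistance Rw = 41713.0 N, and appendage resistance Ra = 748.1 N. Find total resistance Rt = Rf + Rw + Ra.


Formula: Rt = Rf + Rw + Ra
Substituting: Rt = 56167.6 + 41713.0 + 748.1
Result: Rt = 98628.7 N

98628.7 N


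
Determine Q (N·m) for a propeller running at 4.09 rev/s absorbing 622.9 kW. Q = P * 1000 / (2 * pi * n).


Formula: Q = P_W / (2 * pi * n)
Step 1 — P_W = 622.9 kW * 1000 = 622900.0 W
Step 2 — 2 * pi * n = 2 * pi * 4.09 = 25.698228
Step 3 — Q = 622900.0 / 25.698228 ≈ 24239 N·m (5 s.f.)

24239 N·m


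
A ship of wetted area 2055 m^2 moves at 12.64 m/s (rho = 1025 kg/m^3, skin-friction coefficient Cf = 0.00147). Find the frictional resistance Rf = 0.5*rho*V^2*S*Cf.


Formula: Rf = 0.5 * rho * V^2 * S * Cf
Step 1 — V^2 = 12.64^2 = 159.7696
Step 2 — 0.5 * rho * V^2 = 0.5 * 1025 * 159.7696 = 81881.92
Step 3 — Rf = 81881.92 * 2055 * 0.00147 ≈ 247350 N (5 s.f.)

247350 N


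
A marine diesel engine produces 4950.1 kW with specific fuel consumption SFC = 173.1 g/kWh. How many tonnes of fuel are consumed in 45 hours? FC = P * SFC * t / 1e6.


Formula: FC (tonnes) = P * SFC * t / 1,000,000
Step 1 — P * SFC * t = 4950.1 * 173.1 * 45 = 38558803.95 g
Step 2 — FC (tonnes) = 38558803.95 / 1,000,000 ≈ 38.559 tonnes (5 s.f.)

38.559 tonnes


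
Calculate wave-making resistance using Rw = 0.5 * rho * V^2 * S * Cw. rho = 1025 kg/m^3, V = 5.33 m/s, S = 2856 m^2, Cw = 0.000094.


Formula: Rw = 0.5 * rho * V^2 * S * Cw
Step 1 — V^2 = 5.33^2 = 28.4089
Step 2 — 0.5 * rho * V^2 = 0.5 * 1025 * 28.4089 = 14559.56125
Step 3 — Rw = 14559.56125 * 2856 * 0.000094 ≈ 3908.7 N (5 s.f.)

3908.7 N


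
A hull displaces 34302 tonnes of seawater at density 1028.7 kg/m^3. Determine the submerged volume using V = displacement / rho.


Formula: V = mass / rho
Step 1 — convert tonnes to kg: 34302 t * 1000 = 34302000 kg
Step 2 — V = 34302000 / 1028.7 ≈ 33345 m^3 (5 s.f.)

33345 m^3


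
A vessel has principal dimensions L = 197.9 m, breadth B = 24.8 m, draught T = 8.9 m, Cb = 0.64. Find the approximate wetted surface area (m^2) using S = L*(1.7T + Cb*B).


Formula: S = 1.7*L*T + V/T with V = Cb*L*B*T, i.e. S = L * (1.7*T + Cb*B)
Step 1 — 1.7*T = 1.7 * 8.9 = 15.13 m
Step 2 — Cb*B = 0.64 * 24.8 = 15.872 m
Step 3 — 1.7*T + Cb*B = 15.13 + 15.872 = 31.002 m
Step 4 — S = 197.9 * 31.002 ≈ 6135.3 m^2 (5 s.f.)

6135.3 m^2


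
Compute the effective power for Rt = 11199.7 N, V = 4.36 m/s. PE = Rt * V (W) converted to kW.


Formula: PE = Rt * V / 1000 (kW)
Step 1 — PE (W) = 11199.7 * 4.36 = 48830.692 W
Step 2 — PE (kW) = 48830.692 / 1000 ≈ 48.831 kW (5 s.f.)

48.831 kW


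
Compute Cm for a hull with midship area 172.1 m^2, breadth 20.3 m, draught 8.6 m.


Formula: Cm = Am / (B * T)
Step 1 — B * T = 20.3 * 8.6 = 174.58 m^2
Step 2 — Cm = 172.1 / 174.58 ≈ 0.98579 (5 s.f.)

0.98579


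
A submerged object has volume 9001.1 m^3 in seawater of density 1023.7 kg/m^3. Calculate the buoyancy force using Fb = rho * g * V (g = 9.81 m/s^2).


Formula: Fb = rho * g * V
Substituting: Fb = 1023.7 * 9.81 * 9001.1
Intermediate: 1023.7 * 9.81 = 10042.497
Result: Fb = 10042.497 * 9001.1 ≈ 90394000 N (5 s.f.)

90394000 N


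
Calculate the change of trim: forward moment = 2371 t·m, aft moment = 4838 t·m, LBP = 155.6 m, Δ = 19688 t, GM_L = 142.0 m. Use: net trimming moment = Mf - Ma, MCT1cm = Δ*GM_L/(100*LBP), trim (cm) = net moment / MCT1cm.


Formula: net trimming moment = Mf - Ma; MCT1cm = Δ*GM_L/(100*LBP); trim = net moment / MCT1cm
Step 1 — net trimming moment = 2371 - 4838 = -2467 t·m
Step 2 — MCT1cm = 19688 * 142.0 / (100 * 155.6) = 179.672 t·m/cm
Step 3 — trim = -2467 / 179.672 ≈ -13.731 cm (5 s.f.)

-13.731 cm


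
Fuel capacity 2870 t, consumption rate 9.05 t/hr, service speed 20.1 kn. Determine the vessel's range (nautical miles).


Formula: endurance = fuel / rate; range = endurance * speed
Step 1 — endurance = 2870 / 9.05 = 317.1271 hours
Step 2 — range = 317.1271 * 20.1 ≈ 6374.3 nautical miles (5 s.f.)

6374.3 NM


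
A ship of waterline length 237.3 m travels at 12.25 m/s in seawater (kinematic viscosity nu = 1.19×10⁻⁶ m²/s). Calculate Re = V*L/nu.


Formula: Re = V * L / nu
Step 1 — V * L = 12.25 * 237.3 = 2906.925 m^2/s
Step 2 — Re = 2906.925 / 1.19e-6 = 2.44e+09

2.44e+09


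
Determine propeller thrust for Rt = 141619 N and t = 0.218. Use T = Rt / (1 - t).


Formula: T = Rt / (1 - t)
Step 1 — (1 - t) = 1 - 0.218 = 0.782
Step 2 — T = 141619 / 0.782 ≈ 181100 N (5 s.f.)

181100 N


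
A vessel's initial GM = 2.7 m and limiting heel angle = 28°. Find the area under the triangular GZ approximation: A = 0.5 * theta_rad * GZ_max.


Formula: GZ_max = GM * sin(theta); Area = 0.5 * theta_rad * GZ_max
Step 1 — GZ_max = 2.7 * sin(28°) = 2.7 * 0.469472 = 1.267574 m
Step 2 — theta_rad = 28 * pi/180 = 0.488692 rad
Step 3 — Area = 0.5 * 0.488692 * 1.267574 ≈ 0.30973 m·rad (5 s.f.)

0.30973 m·rad


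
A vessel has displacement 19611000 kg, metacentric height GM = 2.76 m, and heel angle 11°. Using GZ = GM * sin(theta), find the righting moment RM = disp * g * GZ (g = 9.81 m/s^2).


Formula: GZ = GM * sin(theta); RM = disp * g * GZ
Step 1 — GZ = 2.76 * sin(11°) = 2.76 * 0.190809 = 0.526633 m
Step 2 — RM = 19611000 * 9.81 * 0.526633 ≈ 101320000 N·m (5 s.f.)

101320000 N·m
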